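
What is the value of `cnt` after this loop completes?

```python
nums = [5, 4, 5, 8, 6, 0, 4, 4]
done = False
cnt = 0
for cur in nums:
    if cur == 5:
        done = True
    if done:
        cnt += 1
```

Count elements after first 5 in [5, 4, 5, 8, 6, 0, 4, 4]
`cnt` takes the values: 0 → 1 → 2 → 3 → 4 → 5 → 6 → 7 → 8

Answer: 8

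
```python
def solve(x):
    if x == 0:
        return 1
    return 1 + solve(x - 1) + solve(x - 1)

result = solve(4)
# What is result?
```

solve(x) = 1 + 2·solve(x-1), solve(0)=1. Closed form: (1+1)·2^4 - 1 = 31.

Answer: 31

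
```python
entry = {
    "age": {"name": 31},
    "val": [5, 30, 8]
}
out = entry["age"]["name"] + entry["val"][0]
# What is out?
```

Trace:
`entry = { ...` → entry = {'age': {'name': 31}, 'val': [5, 30, 8]}
`out = entry["age"]["name"] + entry["val"][0]` → out = 36
So out = 36

Answer: 36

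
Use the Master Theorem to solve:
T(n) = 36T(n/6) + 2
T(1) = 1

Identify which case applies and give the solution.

a=36, b=6, f(n)=2. log_6(36) = 2. Since c=0 < 2, Case 1 applies: T(n) = Θ(n^log_b(a)) = O(n^2).

Answer: O(n^2) - Case 1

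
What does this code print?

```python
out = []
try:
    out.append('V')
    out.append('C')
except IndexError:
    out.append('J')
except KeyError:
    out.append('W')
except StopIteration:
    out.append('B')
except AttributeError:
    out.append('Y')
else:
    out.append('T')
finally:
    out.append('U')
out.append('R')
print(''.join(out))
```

Execution trace: 'V' (try body) → 'C' (try body, no exception) → 'T' (else) → 'U' (finally) → 'R' (after the try/except). Output: VCTUR

Answer: VCTUR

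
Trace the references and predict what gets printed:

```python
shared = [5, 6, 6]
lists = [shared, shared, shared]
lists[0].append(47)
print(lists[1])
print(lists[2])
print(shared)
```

Key concept: list of same reference.
Step by step:
`shared = [5, 6, 6]` → shared = [5, 6, 6]
`lists = [shared, shared, shared]` → lists = [[5, 6, 6], [5, 6, 6], [5, 6, 6]]
`lists[0].append(47)` → shared = [5, 6, 6, 47]; lists = [[5, 6, 6, 47], [5, 6, 6, 47], [5, 6, 6, 47]]
`print(lists[1])` → prints [5, 6, 6, 47]
`print(lists[2])` → prints [5, 6, 6, 47]
`print(shared)` → prints [5, 6, 6, 47]

Answer:
[5, 6, 6, 47]
[5, 6, 6, 47]
[5, 6, 6, 47]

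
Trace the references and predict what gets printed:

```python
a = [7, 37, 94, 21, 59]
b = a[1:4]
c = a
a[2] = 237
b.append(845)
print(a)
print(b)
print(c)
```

Key concept: slice vs alias.
Step by step:
`a = [7, 37, 94, 21, 59]` → a = [7, 37, 94, 21, 59]
`b = a[1:4]` → b = [37, 94, 21]
`c = a` → c = [7, 37, 94, 21, 59] (same object as a)
`a[2] = 237` → a = [7, 37, 237, 21, 59] (same object as c); c = [7, 37, 237, 21, 59] (same object as a)
`b.append(845)` → b = [37, 94, 21, 845]
`print(a)` → prints [7, 37, 237, 21, 59]
`print(b)` → prints [37, 94, 21, 845]
`print(c)` → prints [7, 37, 237, 21, 59]

Answer:
[7, 37, 237, 21, 59]
[37, 94, 21, 845]
[7, 37, 237, 21, 59]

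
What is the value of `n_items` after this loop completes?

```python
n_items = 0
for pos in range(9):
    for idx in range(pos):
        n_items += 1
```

Triangle number: 0+1+2+...+8
`n_items` takes the values: 0 → 1 → 2 → 3 → 4 → 5 → 6 → 7 → 8 → 9 → 10 → 11 → 12 → 13 → 14 → 15 → 16 → 17 → 18 → 19 → 20 → 21 → 22 → 23 → 24 → 25 → 26 → 27 → 28 → 29 → 30 → 31 → 32 → 33 → 34 → 35 → 36

Answer: 36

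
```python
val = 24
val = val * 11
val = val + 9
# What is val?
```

Trace:
`val = 24` → val = 24
`val = val * 11` → val = 264
`val = val + 9` → val = 273
So val = 273

Answer: 273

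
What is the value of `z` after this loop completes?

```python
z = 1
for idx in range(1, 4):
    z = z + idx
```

Start at 1, add 1 through 3
`z` takes the values: 1 → 2 → 4 → 7

Answer: 7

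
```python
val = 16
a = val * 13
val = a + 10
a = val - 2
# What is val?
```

Trace:
`val = 16` → val = 16
`a = val * 13` → a = 208
`val = a + 10` → val = 218
`a = val - 2` → a = 216
So val = 218

Answer: 218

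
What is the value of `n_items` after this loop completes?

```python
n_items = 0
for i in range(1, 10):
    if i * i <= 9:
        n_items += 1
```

Count numbers where i² ≤ 9
`n_items` takes the values: 0 → 1 → 2 → 3

Answer: 3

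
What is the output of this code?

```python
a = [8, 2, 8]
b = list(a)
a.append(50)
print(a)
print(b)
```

Key concept: list() constructor creates copy.
Step by step:
`a = [8, 2, 8]` → a = [8, 2, 8]
`b = list(a)` → b = [8, 2, 8]
`a.append(50)` → a = [8, 2, 8, 50]
`print(a)` → prints [8, 2, 8, 50]
`print(b)` → prints [8, 2, 8]

Answer:
[8, 2, 8, 50]
[8, 2, 8]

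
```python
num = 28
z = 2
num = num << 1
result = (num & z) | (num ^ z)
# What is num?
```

Trace:
`num = 28` → num = 28
`z = 2` → z = 2
`num = num << 1` → num = 56
`result = (num & z) | (num ^ z)` → result = 58
So num = 56

Answer: 56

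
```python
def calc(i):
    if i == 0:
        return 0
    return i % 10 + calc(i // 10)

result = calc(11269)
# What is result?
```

Sum of digits of 11269: 9 + 6 + 2 + 1 + 1 = 19

Answer: 19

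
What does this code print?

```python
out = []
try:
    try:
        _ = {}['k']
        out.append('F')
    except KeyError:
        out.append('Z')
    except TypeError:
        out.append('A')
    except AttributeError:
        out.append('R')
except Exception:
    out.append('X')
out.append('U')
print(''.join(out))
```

Execution trace: 'Z' (inner except KeyError) → 'U' (after the try/except). Output: ZU

Answer: ZU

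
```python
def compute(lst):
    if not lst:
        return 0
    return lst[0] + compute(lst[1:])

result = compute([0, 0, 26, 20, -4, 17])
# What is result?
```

0 + 0 + 26 + 20 + (-4) + 17 + 0 = 59

Answer: 59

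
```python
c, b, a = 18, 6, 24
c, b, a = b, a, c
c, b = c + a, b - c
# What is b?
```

Trace:
`c, b, a = 18, 6, 24` → c = 18; b = 6; a = 24
`c, b, a = b, a, c` → c = 6; b = 24; a = 18
`c, b = c + a, b - c` → c = 24; b = 18
So b = 18

Answer: 18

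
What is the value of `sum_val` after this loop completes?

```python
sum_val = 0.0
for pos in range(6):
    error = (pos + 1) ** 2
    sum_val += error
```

Sum of squared losses 1² + 2² + ... + 6²
`sum_val` takes the values: 0.0 → 1.0 → 5.0 → 14.0 → 30.0 → 55.0 → 91.0

Answer: 91.0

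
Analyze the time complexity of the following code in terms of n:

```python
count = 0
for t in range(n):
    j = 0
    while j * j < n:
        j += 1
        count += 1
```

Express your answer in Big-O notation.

Each loop level contributes: n × √n. Multiplying the contributions gives O(n√n).

Answer: O(n√n)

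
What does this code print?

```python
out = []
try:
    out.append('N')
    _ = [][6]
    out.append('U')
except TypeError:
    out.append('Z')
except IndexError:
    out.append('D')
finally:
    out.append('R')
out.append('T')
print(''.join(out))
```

Execution trace: 'N' (try body) → 'D' (except IndexError) → 'R' (finally) → 'T' (after the try/except). Output: NDRT

Answer: NDRT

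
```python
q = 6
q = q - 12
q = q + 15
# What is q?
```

Trace:
`q = 6` → q = 6
`q = q - 12` → q = -6
`q = q + 15` → q = 9
So q = 9

Answer: 9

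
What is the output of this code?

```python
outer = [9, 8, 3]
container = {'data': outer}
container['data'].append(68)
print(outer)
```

Key concept: dict holds reference to list.
Step by step:
`outer = [9, 8, 3]` → outer = [9, 8, 3]
`container = {'data': outer}` → container = {'data': [9, 8, 3]}
`container['data'].append(68)` → outer = [9, 8, 3, 68]; container = {'data': [9, 8, 3, 68]}
`print(outer)` → prints [9, 8, 3, 68]

Answer: [9, 8, 3, 68]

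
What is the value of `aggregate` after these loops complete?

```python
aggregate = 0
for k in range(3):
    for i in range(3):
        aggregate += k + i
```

Sum of all k+i for k,i in 3x3
`aggregate` takes the values: 0 → 1 → 3 → 4 → 6 → 9 → 11 → 14 → 18

Answer: 18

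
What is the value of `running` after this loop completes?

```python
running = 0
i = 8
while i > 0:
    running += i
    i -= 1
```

Sum 8 down to 1
`running` takes the values: 0 → 8 → 15 → 21 → 26 → 30 → 33 → 35 → 36

Answer: 36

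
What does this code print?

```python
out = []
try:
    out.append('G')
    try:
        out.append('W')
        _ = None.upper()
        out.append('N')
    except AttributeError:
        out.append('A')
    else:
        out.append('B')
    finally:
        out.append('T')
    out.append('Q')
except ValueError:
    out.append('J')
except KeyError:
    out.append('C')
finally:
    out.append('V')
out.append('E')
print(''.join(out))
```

Execution trace: 'G' (try body) → 'W' (inner try body) → 'A' (inner except AttributeError) → 'T' (inner finally) → 'Q' (try body, no exception) → 'V' (finally) → 'E' (after the try/except). Output: GWATQVE

Answer: GWATQVE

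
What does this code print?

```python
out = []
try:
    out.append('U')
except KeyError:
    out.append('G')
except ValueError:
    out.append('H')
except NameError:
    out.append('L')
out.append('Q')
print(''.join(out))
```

Execution trace: 'U' (try body, no exception) → 'Q' (after the try/except). Output: UQ

Answer: UQ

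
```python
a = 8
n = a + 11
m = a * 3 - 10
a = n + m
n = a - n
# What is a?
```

Trace:
`a = 8` → a = 8
`n = a + 11` → n = 19
`m = a * 3 - 10` → m = 14
`a = n + m` → a = 33
`n = a - n` → n = 14
So a = 33

Answer: 33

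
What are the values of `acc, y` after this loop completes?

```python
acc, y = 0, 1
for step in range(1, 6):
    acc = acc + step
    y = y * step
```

Sum and factorial of 1 to 5
`acc, y` takes the values: (0, 1) → (1, 1) → (3, 1) → (3, 2) → (6, 2) → (6, 6) → (10, 6) → (10, 24) → (15, 24) → (15, 120)

Answer: 15, 120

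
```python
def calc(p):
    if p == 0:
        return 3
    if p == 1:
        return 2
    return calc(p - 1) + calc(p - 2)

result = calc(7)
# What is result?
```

Build up from base cases: calc(0)=3, calc(1)=2, calc(2)=5, calc(3)=7, calc(4)=12, calc(5)=19, calc(6)=31, ..., calc(7)=50

Answer: 50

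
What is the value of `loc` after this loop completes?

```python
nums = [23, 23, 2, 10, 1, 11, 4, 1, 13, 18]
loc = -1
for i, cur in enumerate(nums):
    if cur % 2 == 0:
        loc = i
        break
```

First even number index in [23, 23, 2, 10, 1, 11, 4, 1, 13, 18]
`loc` takes the values: -1 → 2

Answer: 2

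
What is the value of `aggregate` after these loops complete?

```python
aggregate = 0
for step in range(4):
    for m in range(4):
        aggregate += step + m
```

Sum of all step+m for step,m in 4x4
`aggregate` takes the values: 0 → 1 → 3 → 6 → 7 → 9 → 12 → 16 → 18 → 21 → 25 → 30 → 33 → 37 → 42 → 48

Answer: 48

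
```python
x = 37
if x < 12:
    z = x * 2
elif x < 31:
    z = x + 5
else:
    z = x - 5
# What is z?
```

Trace:
`x = 37` → x = 37
`if x < 12: ...` → x < 12 is False, x < 31 is False, take else branch → z = 32
So z = 32

Answer: 32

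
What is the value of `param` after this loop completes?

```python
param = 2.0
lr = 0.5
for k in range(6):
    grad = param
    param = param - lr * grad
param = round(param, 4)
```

Gradient descent: w = 2.0 * (1 - 0.5)^6
`param` takes the values: 2.0 → 1.0 → 0.5 → 0.25 → 0.125 → 0.0625 → 0.03125 → 0.0312

Answer: 0.0312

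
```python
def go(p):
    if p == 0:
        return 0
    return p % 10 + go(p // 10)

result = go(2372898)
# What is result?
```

Sum of digits of 2372898: 8 + 9 + 8 + 2 + 7 + 3 + 2 = 39

Answer: 39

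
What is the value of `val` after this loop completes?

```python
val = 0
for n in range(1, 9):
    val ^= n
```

XOR of 1 to 8
`val` takes the values: 0 → 1 → 3 → 0 → 4 → 1 → 7 → 0 → 8

Answer: 8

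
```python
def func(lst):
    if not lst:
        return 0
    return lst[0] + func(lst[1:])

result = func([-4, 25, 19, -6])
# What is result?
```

(-4) + 25 + 19 + (-6) + 0 = 34

Answer: 34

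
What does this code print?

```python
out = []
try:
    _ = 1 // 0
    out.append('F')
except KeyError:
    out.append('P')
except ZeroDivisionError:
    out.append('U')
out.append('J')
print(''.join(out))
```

Execution trace: 'U' (except ZeroDivisionError) → 'J' (after the try/except). Output: UJ

Answer: UJ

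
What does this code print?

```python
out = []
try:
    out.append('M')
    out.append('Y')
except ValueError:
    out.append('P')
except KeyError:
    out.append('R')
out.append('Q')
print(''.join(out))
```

Execution trace: 'M' (try body) → 'Y' (try body, no exception) → 'Q' (after the try/except). Output: MYQ

Answer: MYQ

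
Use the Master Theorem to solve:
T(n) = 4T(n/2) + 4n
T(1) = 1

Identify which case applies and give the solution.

a=4, b=2, f(n)=4n. log_2(4) = 2. Since c=1 < 2, Case 1 applies: T(n) = Θ(n^log_b(a)) = O(n^2).

Answer: O(n^2) - Case 1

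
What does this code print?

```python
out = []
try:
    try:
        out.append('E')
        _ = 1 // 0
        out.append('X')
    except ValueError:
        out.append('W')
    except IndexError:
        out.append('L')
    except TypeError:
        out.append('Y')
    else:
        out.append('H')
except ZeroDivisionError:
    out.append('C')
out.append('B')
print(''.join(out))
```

Execution trace: 'E' (try body) → 'C' (outer except ZeroDivisionError) → 'B' (after the try/except). Output: ECB

Answer: ECB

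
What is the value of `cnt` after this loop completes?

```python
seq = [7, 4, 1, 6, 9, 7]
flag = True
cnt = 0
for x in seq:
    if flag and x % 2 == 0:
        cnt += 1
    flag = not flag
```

Count even values at even positions
`cnt` takes the values: 0

Answer: 0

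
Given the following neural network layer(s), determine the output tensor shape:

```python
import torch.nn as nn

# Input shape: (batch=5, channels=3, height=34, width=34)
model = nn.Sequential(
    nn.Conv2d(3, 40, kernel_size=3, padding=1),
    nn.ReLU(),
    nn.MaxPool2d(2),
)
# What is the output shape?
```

Input: (5, 3, 34, 34) -> after Conv2d: (5, 40, 34, 34) -> after ReLU: (5, 40, 34, 34) -> Output: (5, 40, 17, 17)

Answer: (5, 40, 17, 17)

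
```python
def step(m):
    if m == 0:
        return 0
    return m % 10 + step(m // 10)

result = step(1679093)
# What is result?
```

Sum of digits of 1679093: 3 + 9 + 0 + 9 + 7 + 6 + 1 = 35

Answer: 35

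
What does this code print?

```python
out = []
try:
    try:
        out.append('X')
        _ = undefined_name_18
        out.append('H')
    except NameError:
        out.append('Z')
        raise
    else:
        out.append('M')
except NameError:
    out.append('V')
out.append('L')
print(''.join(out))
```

Execution trace: 'X' (inner try body) → 'Z' (inner except NameError) → 'V' (outer except NameError) → 'L' (after the try/except). Output: XZVL

Answer: XZVL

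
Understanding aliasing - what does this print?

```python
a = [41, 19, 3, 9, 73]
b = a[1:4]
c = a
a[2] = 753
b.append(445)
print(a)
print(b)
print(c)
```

Key concept: slice vs alias.
Step by step:
`a = [41, 19, 3, 9, 73]` → a = [41, 19, 3, 9, 73]
`b = a[1:4]` → b = [19, 3, 9]
`c = a` → c = [41, 19, 3, 9, 73] (same object as a)
`a[2] = 753` → a = [41, 19, 753, 9, 73] (same object as c); c = [41, 19, 753, 9, 73] (same object as a)
`b.append(445)` → b = [19, 3, 9, 445]
`print(a)` → prints [41, 19, 753, 9, 73]
`print(b)` → prints [19, 3, 9, 445]
`print(c)` → prints [41, 19, 753, 9, 73]

Answer:
[41, 19, 753, 9, 73]
[19, 3, 9, 445]
[41, 19, 753, 9, 73]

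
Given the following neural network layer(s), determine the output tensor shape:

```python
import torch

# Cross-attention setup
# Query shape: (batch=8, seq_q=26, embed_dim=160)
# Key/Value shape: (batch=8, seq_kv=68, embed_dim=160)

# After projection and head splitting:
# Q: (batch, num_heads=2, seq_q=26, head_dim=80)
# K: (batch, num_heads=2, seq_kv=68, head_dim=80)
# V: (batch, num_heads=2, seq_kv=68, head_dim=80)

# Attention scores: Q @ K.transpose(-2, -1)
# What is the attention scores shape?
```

Input: (8, 26, 160) -> Output: (8, 2, 26, 68)

Answer: (8, 2, 26, 68)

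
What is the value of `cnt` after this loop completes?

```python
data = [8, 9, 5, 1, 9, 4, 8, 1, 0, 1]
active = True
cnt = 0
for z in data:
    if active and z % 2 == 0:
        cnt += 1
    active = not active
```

Count even values at even positions
`cnt` takes the values: 0 → 1 → 2 → 3

Answer: 3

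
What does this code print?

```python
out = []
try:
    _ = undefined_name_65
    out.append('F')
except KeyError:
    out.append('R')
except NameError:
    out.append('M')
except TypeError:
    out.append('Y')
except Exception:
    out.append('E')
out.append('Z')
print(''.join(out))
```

Execution trace: 'M' (except NameError) → 'Z' (after the try/except). Output: MZ

Answer: MZ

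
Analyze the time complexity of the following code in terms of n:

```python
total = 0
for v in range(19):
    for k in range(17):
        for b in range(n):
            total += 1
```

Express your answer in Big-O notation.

Each loop level contributes: 1 × 1 × n. Multiplying the contributions gives O(n).

Answer: O(n)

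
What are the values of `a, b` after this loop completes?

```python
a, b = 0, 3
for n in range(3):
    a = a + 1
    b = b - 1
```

a goes 0→3, b goes 3→0
`a, b` takes the values: (0, 3) → (1, 3) → (1, 2) → (2, 2) → (2, 1) → (3, 1) → (3, 0)

Answer: 3, 0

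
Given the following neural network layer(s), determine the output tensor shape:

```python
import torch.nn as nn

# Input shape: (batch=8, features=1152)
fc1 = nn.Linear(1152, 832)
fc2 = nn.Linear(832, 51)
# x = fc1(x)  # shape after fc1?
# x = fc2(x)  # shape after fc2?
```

Input: (8, 1152) -> after fc1: (8, 832) -> Output: (8, 51)

Answer: (8, 51)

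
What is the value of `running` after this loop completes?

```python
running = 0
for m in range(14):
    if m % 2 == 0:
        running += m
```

Sum of even numbers 0 to 13
`running` takes the values: 0 → 2 → 6 → 12 → 20 → 30 → 42

Answer: 42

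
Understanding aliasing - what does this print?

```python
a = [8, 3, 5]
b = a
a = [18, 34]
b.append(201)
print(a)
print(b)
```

Key concept: rebinding vs mutation: a is rebound to a new list, b still points at the original.
Step by step:
`a = [8, 3, 5]` → a = [8, 3, 5]
`b = a` → b = [8, 3, 5] (same object as a)
`a = [18, 34]` → a = [18, 34]
`b.append(201)` → b = [8, 3, 5, 201]
`print(a)` → prints [18, 34]
`print(b)` → prints [8, 3, 5, 201]

Answer:
[18, 34]
[8, 3, 5, 201]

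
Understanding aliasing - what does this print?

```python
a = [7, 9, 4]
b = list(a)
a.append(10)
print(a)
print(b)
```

Key concept: list() constructor creates copy.
Step by step:
`a = [7, 9, 4]` → a = [7, 9, 4]
`b = list(a)` → b = [7, 9, 4]
`a.append(10)` → a = [7, 9, 4, 10]
`print(a)` → prints [7, 9, 4, 10]
`print(b)` → prints [7, 9, 4]

Answer:
[7, 9, 4, 10]
[7, 9, 4]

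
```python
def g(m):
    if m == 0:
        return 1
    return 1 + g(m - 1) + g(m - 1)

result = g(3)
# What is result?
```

g(m) = 1 + 2·g(m-1), g(0)=1. Closed form: (1+1)·2^3 - 1 = 15.

Answer: 15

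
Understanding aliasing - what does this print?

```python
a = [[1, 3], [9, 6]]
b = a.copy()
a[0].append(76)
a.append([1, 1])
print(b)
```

Key concept: shallow copy with nested lists.
Step by step:
`a = [[1, 3], [9, 6]]` → a = [[1, 3], [9, 6]]
`b = a.copy()` → b = [[1, 3], [9, 6]]
`a[0].append(76)` → a = [[1, 3, 76], [9, 6]]; b = [[1, 3, 76], [9, 6]]
`a.append([1, 1])` → a = [[1, 3, 76], [9, 6], [1, 1]]
`print(b)` → prints [[1, 3, 76], [9, 6]]

Answer: [[1, 3, 76], [9, 6]]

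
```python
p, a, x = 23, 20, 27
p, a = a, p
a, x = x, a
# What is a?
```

Trace:
`p, a, x = 23, 20, 27` → p = 23; a = 20; x = 27
`p, a = a, p` → p = 20; a = 23
`a, x = x, a` → a = 27; x = 23
So a = 27

Answer: 27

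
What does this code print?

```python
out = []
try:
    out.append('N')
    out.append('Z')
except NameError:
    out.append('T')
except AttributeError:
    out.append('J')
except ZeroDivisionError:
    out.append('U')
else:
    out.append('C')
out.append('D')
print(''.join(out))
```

Execution trace: 'N' (try body) → 'Z' (try body, no exception) → 'C' (else) → 'D' (after the try/except). Output: NZCD

Answer: NZCD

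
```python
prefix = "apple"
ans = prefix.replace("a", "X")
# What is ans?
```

Trace:
`prefix = "apple"` → prefix = 'apple'
`ans = prefix.replace("a", "X")` → ans = 'Xpple'
So ans = 'Xpple'

Answer: 'Xpple'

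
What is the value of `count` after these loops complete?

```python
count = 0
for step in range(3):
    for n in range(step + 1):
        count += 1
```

Triangle: 1 + 2 + ... + 3
`count` takes the values: 0 → 1 → 2 → 3 → 4 → 5 → 6

Answer: 6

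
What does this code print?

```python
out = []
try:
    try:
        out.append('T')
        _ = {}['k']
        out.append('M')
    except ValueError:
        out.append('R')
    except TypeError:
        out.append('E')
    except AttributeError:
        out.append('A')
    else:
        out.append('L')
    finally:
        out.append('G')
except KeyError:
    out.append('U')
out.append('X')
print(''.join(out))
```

Execution trace: 'T' (inner try body) → 'G' (inner finally) → 'U' (outer except KeyError) → 'X' (after the try/except). Output: TGUX

Answer: TGUX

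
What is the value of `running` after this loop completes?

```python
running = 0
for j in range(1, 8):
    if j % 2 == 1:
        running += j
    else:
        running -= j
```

Add odd, subtract even
`running` takes the values: 0 → 1 → -1 → 2 → -2 → 3 → -3 → 4

Answer: 4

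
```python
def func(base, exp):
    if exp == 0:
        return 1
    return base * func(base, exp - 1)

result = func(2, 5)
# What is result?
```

func(2, 5) = 2 * 2 * 2 * 2 * 2 = 32

Answer: 32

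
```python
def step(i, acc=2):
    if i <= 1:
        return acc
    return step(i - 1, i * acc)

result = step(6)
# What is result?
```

Accumulator trace (n, acc): (6, 2) -> (5, 12) -> (4, 60) -> (3, 240) -> (2, 720) -> (1, 1440) -> return 1440

Answer: 1440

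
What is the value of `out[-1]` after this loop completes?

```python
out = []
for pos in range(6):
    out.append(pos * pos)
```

Last element of squares 0 to 5
`out` takes the values: [] → [0] → [0, 1] → [0, 1, 4] → [0, 1, 4, 9] → [0, 1, 4, 9, 16] → [0, 1, 4, 9, 16, 25]
So `out[-1]` = 25

Answer: 25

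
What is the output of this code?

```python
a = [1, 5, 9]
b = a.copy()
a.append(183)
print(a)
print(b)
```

Key concept: list.copy() creates independent copy.
Step by step:
`a = [1, 5, 9]` → a = [1, 5, 9]
`b = a.copy()` → b = [1, 5, 9]
`a.append(183)` → a = [1, 5, 9, 183]
`print(a)` → prints [1, 5, 9, 183]
`print(b)` → prints [1, 5, 9]

Answer:
[1, 5, 9, 183]
[1, 5, 9]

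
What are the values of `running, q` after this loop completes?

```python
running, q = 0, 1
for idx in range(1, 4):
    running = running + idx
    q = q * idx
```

Sum and factorial of 1 to 3
`running, q` takes the values: (0, 1) → (1, 1) → (3, 1) → (3, 2) → (6, 2) → (6, 6)

Answer: 6, 6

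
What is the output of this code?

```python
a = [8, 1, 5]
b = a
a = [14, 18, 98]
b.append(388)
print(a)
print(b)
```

Key concept: rebinding vs mutation: a is rebound to a new list, b still points at the original.
Step by step:
`a = [8, 1, 5]` → a = [8, 1, 5]
`b = a` → b = [8, 1, 5] (same object as a)
`a = [14, 18, 98]` → a = [14, 18, 98]
`b.append(388)` → b = [8, 1, 5, 388]
`print(a)` → prints [14, 18, 98]
`print(b)` → prints [8, 1, 5, 388]

Answer:
[14, 18, 98]
[8, 1, 5, 388]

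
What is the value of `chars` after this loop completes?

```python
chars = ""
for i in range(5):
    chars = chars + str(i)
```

Concatenate digits 0 to 4
`chars` takes the values: "" → "0" → "01" → "012" → "0123" → "01234"

Answer: "01234"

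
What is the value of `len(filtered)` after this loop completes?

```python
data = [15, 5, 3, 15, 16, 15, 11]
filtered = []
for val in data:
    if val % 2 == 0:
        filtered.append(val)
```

Count even numbers in [15, 5, 3, 15, 16, 15, 11]
`filtered` takes the values: [] → [16]
So `len(filtered)` = 1

Answer: 1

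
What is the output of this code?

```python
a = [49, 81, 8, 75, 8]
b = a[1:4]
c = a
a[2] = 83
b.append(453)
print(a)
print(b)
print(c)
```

Key concept: slice vs alias.
Step by step:
`a = [49, 81, 8, 75, 8]` → a = [49, 81, 8, 75, 8]
`b = a[1:4]` → b = [81, 8, 75]
`c = a` → c = [49, 81, 8, 75, 8] (same object as a)
`a[2] = 83` → a = [49, 81, 83, 75, 8] (same object as c); c = [49, 81, 83, 75, 8] (same object as a)
`b.append(453)` → b = [81, 8, 75, 453]
`print(a)` → prints [49, 81, 83, 75, 8]
`print(b)` → prints [81, 8, 75, 453]
`print(c)` → prints [49, 81, 83, 75, 8]

Answer:
[49, 81, 83, 75, 8]
[81, 8, 75, 453]
[49, 81, 83, 75, 8]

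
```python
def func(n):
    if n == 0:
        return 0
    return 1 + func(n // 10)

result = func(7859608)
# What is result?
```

Count of digits of 7859608: 7

Answer: 7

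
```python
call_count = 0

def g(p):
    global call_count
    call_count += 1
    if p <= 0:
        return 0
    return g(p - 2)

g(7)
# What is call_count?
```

Linear recursion stepping by 2: 5 calls from p=7 down to ≤0.

Answer: 5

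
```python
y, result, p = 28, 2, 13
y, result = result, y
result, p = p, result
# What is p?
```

Trace:
`y, result, p = 28, 2, 13` → y = 28; result = 2; p = 13
`y, result = result, y` → y = 2; result = 28
`result, p = p, result` → result = 13; p = 28
So p = 28

Answer: 28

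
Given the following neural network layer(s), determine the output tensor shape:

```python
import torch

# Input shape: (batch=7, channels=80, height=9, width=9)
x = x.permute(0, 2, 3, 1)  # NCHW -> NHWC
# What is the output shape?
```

Input: (7, 80, 9, 9) -> Output: (7, 9, 9, 80)

Answer: (7, 9, 9, 80)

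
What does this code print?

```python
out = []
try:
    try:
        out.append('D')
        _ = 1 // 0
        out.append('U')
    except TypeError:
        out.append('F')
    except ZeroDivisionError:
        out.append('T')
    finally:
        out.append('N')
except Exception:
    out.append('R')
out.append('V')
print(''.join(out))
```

Execution trace: 'D' (inner try body) → 'T' (inner except ZeroDivisionError) → 'N' (inner finally) → 'V' (after the try/except). Output: DTNV

Answer: DTNV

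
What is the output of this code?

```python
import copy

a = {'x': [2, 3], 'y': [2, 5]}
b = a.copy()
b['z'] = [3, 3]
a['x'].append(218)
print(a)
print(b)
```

Key concept: shallow copy of dict with mutable values.
Step by step:
`a = {'x': [2, 3], 'y': [2, 5]}` → a = {'x': [2, 3], 'y': [2, 5]}
`b = a.copy()` → b = {'x': [2, 3], 'y': [2, 5]}
`b['z'] = [3, 3]` → b = {'x': [2, 3], 'y': [2, 5], 'z': [3, 3]}
`a['x'].append(218)` → a = {'x': [2, 3, 218], 'y': [2, 5]}; b = {'x': [2, 3, 218], 'y': [2, 5], 'z': [3, 3]}
`print(a)` → prints {'x': [2, 3, 218], 'y': [2, 5]}
`print(b)` → prints {'x': [2, 3, 218], 'y': [2, 5], 'z': [3, 3]}

Answer:
{'x': [2, 3, 218], 'y': [2, 5]}
{'x': [2, 3, 218], 'y': [2, 5], 'z': [3, 3]}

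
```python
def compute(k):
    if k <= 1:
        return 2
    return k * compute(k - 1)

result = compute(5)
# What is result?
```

compute(5) = 5 * 4 * 3 * 2 * 2 = 240

Answer: 240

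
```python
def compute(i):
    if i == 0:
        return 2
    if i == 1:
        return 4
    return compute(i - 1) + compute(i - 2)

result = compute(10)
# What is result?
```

Build up from base cases: compute(0)=2, compute(1)=4, compute(2)=6, compute(3)=10, compute(4)=16, compute(5)=26, compute(6)=42, ..., compute(10)=288

Answer: 288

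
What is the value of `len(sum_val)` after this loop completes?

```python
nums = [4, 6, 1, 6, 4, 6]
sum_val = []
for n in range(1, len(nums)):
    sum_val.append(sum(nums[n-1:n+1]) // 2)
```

Number of 2-element averages
`sum_val` takes the values: [] → [5] → [5, 3] → [5, 3, 3] → [5, 3, 3, 5] → [5, 3, 3, 5, 5]
So `len(sum_val)` = 5

Answer: 5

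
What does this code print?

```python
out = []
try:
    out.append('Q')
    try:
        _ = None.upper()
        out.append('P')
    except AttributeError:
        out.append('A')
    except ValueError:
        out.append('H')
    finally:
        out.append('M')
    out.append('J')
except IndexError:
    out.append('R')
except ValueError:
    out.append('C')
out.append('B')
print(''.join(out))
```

Execution trace: 'Q' (try body) → 'A' (inner except AttributeError) → 'M' (inner finally) → 'J' (try body, no exception) → 'B' (after the try/except). Output: QAMJB

Answer: QAMJB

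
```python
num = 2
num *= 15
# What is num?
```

Trace:
`num = 2` → num = 2
`num *= 15` → num = 30
So num = 30

Answer: 30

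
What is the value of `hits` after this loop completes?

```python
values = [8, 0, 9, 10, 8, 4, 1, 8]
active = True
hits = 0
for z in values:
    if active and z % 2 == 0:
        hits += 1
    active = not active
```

Count even values at even positions
`hits` takes the values: 0 → 1 → 2

Answer: 2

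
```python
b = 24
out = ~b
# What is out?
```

Trace:
`b = 24` → b = 24
`out = ~b` → out = -25
So out = -25

Answer: -25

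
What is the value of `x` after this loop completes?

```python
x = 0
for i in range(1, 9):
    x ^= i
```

XOR of 1 to 8
`x` takes the values: 0 → 1 → 3 → 0 → 4 → 1 → 7 → 0 → 8

Answer: 8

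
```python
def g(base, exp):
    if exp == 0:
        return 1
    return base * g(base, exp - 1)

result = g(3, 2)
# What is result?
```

g(3, 2) = 3 * 3 = 9

Answer: 9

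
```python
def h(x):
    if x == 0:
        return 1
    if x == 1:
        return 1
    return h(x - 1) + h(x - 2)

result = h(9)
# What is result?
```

Build up from base cases: h(0)=1, h(1)=1, h(2)=2, h(3)=3, h(4)=5, h(5)=8, h(6)=13, ..., h(9)=55

Answer: 55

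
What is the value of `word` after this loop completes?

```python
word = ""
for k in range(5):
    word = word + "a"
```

Repeat 'a' 5 times
`word` takes the values: "" → "a" → "aa" → "aaa" → "aaaa" → "aaaaa"

Answer: "aaaaa"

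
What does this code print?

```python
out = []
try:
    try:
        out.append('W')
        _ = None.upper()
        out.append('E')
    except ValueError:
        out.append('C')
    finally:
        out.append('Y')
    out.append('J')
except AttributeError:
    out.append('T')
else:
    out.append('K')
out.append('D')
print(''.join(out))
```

Execution trace: 'W' (inner try body) → 'Y' (inner finally) → 'T' (except AttributeError) → 'D' (after the try/except). Output: WYTD

Answer: WYTD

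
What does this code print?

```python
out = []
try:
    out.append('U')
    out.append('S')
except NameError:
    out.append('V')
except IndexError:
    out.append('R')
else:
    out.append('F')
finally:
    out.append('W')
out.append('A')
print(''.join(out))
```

Execution trace: 'U' (try body) → 'S' (try body, no exception) → 'F' (else) → 'W' (finally) → 'A' (after the try/except). Output: USFWA

Answer: USFWA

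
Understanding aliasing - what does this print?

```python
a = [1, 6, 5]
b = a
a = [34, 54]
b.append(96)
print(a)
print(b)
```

Key concept: rebinding vs mutation: a is rebound to a new list, b still points at the original.
Step by step:
`a = [1, 6, 5]` → a = [1, 6, 5]
`b = a` → b = [1, 6, 5] (same object as a)
`a = [34, 54]` → a = [34, 54]
`b.append(96)` → b = [1, 6, 5, 96]
`print(a)` → prints [34, 54]
`print(b)` → prints [1, 6, 5, 96]

Answer:
[34, 54]
[1, 6, 5, 96]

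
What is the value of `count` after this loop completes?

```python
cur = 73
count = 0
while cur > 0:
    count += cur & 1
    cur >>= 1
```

Count set bits in 73 (binary: 0b1001001)
`count` takes the values: 0 → 1 → 2 → 3

Answer: 3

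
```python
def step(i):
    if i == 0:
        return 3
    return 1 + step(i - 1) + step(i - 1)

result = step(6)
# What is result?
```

step(i) = 1 + 2·step(i-1), step(0)=3. Closed form: (3+1)·2^6 - 1 = 255.

Answer: 255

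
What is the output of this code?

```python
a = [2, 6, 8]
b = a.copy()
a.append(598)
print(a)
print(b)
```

Key concept: list.copy() creates independent copy.
Step by step:
`a = [2, 6, 8]` → a = [2, 6, 8]
`b = a.copy()` → b = [2, 6, 8]
`a.append(598)` → a = [2, 6, 8, 598]
`print(a)` → prints [2, 6, 8, 598]
`print(b)` → prints [2, 6, 8]

Answer:
[2, 6, 8, 598]
[2, 6, 8]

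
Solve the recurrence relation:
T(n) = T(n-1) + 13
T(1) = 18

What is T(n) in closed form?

Unrolling: T(n) = T(1) + 13·(n-1) = 18 + 13(n-1) = 13n + 5.

Answer: T(n) = 13n + 5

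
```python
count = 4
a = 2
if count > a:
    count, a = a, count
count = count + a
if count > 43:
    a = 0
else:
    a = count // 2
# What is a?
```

Trace:
`count = 4` → count = 4
`a = 2` → a = 2
`if count > a: ...` → count > a is True → count = 2; a = 4
`count = count + a` → count = 6
`if count > 43: ...` → count > 43 is False, take else branch → a = 3
So a = 3

Answer: 3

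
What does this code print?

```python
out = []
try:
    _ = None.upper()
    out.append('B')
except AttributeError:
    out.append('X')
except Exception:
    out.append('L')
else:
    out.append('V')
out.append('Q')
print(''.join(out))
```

Execution trace: 'X' (except AttributeError) → 'Q' (after the try/except). Output: XQ

Answer: XQ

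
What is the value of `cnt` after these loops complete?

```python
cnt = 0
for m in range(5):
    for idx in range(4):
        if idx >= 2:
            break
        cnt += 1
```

Inner breaks at 2, outer runs 5 times
`cnt` takes the values: 0 → 1 → 2 → 3 → 4 → 5 → 6 → 7 → 8 → 9 → 10

Answer: 10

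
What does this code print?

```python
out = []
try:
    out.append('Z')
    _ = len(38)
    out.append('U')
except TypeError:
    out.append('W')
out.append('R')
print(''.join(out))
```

Execution trace: 'Z' (try body) → 'W' (except TypeError) → 'R' (after the try/except). Output: ZWR

Answer: ZWR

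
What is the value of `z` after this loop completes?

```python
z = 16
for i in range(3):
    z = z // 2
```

Halve 3 times: 16 // 2^3 = 2
`z` takes the values: 16 → 8 → 4 → 2

Answer: 2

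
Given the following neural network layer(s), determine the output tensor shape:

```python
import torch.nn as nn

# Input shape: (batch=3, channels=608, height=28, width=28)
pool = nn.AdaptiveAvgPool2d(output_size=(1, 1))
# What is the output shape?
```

Input: (3, 608, 28, 28) -> Output: (3, 608, 1, 1)

Answer: (3, 608, 1, 1)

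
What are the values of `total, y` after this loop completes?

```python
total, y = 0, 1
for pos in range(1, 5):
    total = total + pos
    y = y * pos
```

Sum and factorial of 1 to 4
`total, y` takes the values: (0, 1) → (1, 1) → (3, 1) → (3, 2) → (6, 2) → (6, 6) → (10, 6) → (10, 24)

Answer: 10, 24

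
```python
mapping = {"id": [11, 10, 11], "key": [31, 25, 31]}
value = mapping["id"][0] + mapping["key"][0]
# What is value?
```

Trace:
`mapping = {"id": [11, 10, 11], "key": [31, 25, 31]}` → mapping = {'id': [11, 10, 11], 'key': [31, 25, 31]}
`value = mapping["id"][0] + mapping["key"][0]` → value = 42
So value = 42

Answer: 42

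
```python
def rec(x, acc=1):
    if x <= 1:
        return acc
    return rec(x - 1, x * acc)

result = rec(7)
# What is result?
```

Accumulator trace (n, acc): (7, 1) -> (6, 7) -> (5, 42) -> (4, 210) -> (3, 840) -> (2, 2520) -> (1, 5040) -> return 5040

Answer: 5040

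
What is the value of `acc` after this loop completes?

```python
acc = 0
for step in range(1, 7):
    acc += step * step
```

Sum of squares 1² to 6² = 91
`acc` takes the values: 0 → 1 → 5 → 14 → 30 → 55 → 91

Answer: 91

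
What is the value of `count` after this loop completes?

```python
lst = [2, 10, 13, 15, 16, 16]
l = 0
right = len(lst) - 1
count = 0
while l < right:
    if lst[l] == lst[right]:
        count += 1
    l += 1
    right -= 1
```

Count matching pairs from ends
`count` takes the values: 0

Answer: 0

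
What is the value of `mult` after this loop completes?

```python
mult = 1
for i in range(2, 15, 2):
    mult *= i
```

Product of even numbers 2 to 14
`mult` takes the values: 1 → 2 → 8 → 48 → 384 → 3840 → 46080 → 645120

Answer: 645120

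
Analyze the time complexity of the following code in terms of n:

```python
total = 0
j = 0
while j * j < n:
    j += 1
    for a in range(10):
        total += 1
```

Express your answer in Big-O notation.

Each loop level contributes: √n × 1. Multiplying the contributions gives O(√n).

Answer: O(√n)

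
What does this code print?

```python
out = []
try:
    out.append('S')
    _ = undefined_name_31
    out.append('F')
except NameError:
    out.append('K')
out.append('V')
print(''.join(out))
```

Execution trace: 'S' (try body) → 'K' (except NameError) → 'V' (after the try/except). Output: SKV

Answer: SKV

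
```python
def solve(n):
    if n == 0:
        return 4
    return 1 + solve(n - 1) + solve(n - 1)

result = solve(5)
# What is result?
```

solve(n) = 1 + 2·solve(n-1), solve(0)=4. Closed form: (4+1)·2^5 - 1 = 159.

Answer: 159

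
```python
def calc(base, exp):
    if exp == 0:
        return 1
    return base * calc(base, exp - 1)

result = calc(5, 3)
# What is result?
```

calc(5, 3) = 5 * 5 * 5 = 125

Answer: 125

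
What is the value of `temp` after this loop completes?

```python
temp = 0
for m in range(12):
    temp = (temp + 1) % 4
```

Increment mod 4, 12 times = 0
`temp` takes the values: 0 → 1 → 2 → 3 → 0 → 1 → 2 → 3 → 0 → 1 → 2 → 3 → 0

Answer: 0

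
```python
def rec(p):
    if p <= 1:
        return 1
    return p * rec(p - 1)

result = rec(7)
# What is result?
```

rec(7) = 7 * 6 * 5 * 4 * 3 * 2 * 1 = 5040

Answer: 5040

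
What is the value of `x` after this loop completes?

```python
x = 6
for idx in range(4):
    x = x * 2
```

Multiply by 2, 4 times: 6 * 2^4 = 96
`x` takes the values: 6 → 12 → 24 → 48 → 96

Answer: 96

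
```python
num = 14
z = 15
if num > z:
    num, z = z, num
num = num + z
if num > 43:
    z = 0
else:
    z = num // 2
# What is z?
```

Trace:
`num = 14` → num = 14
`z = 15` → z = 15
`if num > z: ...` → num > z is False → no variable changes
`num = num + z` → num = 29
`if num > 43: ...` → num > 43 is False, take else branch → z = 14
So z = 14

Answer: 14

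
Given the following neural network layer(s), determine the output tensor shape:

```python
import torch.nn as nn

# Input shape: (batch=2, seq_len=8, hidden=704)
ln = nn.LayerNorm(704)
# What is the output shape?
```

Input: (2, 8, 704) -> Output: (2, 8, 704)

Answer: (2, 8, 704)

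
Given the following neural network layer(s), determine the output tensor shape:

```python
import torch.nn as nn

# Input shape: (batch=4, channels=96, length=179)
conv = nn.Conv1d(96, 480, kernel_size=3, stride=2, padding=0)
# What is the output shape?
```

Input: (4, 96, 179) -> Output: (4, 480, 89)

Answer: (4, 480, 89)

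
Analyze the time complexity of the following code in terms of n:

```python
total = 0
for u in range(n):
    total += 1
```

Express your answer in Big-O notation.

Each loop level contributes: n. Multiplying the contributions gives O(n).

Answer: O(n)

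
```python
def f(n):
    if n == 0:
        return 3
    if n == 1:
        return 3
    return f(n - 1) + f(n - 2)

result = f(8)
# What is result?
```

Build up from base cases: f(0)=3, f(1)=3, f(2)=6, f(3)=9, f(4)=15, f(5)=24, f(6)=39, ..., f(8)=102

Answer: 102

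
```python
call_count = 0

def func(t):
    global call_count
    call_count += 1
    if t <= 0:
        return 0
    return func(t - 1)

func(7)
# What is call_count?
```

Linear recursion stepping by 1: 8 calls from t=7 down to ≤0.

Answer: 8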